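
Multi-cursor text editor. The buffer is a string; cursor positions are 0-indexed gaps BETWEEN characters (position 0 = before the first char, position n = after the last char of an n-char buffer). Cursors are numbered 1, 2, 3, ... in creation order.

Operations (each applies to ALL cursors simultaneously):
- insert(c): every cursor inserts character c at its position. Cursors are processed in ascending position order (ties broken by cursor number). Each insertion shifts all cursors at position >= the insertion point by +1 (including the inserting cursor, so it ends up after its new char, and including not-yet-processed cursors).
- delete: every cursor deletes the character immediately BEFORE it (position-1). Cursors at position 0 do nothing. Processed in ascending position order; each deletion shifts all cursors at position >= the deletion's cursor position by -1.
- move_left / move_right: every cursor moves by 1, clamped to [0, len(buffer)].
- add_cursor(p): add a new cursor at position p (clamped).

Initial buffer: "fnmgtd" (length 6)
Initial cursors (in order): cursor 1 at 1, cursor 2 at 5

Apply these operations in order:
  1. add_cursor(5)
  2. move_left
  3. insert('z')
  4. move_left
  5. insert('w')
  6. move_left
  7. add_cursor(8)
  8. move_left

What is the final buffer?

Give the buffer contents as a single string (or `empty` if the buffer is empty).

Answer: wzfnmgzwwztd

Derivation:
After op 1 (add_cursor(5)): buffer="fnmgtd" (len 6), cursors c1@1 c2@5 c3@5, authorship ......
After op 2 (move_left): buffer="fnmgtd" (len 6), cursors c1@0 c2@4 c3@4, authorship ......
After op 3 (insert('z')): buffer="zfnmgzztd" (len 9), cursors c1@1 c2@7 c3@7, authorship 1....23..
After op 4 (move_left): buffer="zfnmgzztd" (len 9), cursors c1@0 c2@6 c3@6, authorship 1....23..
After op 5 (insert('w')): buffer="wzfnmgzwwztd" (len 12), cursors c1@1 c2@9 c3@9, authorship 11....2233..
After op 6 (move_left): buffer="wzfnmgzwwztd" (len 12), cursors c1@0 c2@8 c3@8, authorship 11....2233..
After op 7 (add_cursor(8)): buffer="wzfnmgzwwztd" (len 12), cursors c1@0 c2@8 c3@8 c4@8, authorship 11....2233..
After op 8 (move_left): buffer="wzfnmgzwwztd" (len 12), cursors c1@0 c2@7 c3@7 c4@7, authorship 11....2233..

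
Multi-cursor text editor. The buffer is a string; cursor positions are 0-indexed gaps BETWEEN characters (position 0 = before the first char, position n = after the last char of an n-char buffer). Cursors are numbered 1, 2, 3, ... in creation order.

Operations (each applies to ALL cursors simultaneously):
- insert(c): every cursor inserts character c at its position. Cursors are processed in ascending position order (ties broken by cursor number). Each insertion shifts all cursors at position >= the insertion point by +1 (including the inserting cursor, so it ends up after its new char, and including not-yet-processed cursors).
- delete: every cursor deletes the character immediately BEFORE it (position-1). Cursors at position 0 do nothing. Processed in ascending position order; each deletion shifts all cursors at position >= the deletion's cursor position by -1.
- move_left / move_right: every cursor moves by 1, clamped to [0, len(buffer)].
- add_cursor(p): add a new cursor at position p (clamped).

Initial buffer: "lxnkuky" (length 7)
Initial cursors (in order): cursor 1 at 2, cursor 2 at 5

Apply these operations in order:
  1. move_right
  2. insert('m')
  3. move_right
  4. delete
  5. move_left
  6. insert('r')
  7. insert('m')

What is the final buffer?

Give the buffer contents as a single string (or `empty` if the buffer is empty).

After op 1 (move_right): buffer="lxnkuky" (len 7), cursors c1@3 c2@6, authorship .......
After op 2 (insert('m')): buffer="lxnmkukmy" (len 9), cursors c1@4 c2@8, authorship ...1...2.
After op 3 (move_right): buffer="lxnmkukmy" (len 9), cursors c1@5 c2@9, authorship ...1...2.
After op 4 (delete): buffer="lxnmukm" (len 7), cursors c1@4 c2@7, authorship ...1..2
After op 5 (move_left): buffer="lxnmukm" (len 7), cursors c1@3 c2@6, authorship ...1..2
After op 6 (insert('r')): buffer="lxnrmukrm" (len 9), cursors c1@4 c2@8, authorship ...11..22
After op 7 (insert('m')): buffer="lxnrmmukrmm" (len 11), cursors c1@5 c2@10, authorship ...111..222

Answer: lxnrmmukrmm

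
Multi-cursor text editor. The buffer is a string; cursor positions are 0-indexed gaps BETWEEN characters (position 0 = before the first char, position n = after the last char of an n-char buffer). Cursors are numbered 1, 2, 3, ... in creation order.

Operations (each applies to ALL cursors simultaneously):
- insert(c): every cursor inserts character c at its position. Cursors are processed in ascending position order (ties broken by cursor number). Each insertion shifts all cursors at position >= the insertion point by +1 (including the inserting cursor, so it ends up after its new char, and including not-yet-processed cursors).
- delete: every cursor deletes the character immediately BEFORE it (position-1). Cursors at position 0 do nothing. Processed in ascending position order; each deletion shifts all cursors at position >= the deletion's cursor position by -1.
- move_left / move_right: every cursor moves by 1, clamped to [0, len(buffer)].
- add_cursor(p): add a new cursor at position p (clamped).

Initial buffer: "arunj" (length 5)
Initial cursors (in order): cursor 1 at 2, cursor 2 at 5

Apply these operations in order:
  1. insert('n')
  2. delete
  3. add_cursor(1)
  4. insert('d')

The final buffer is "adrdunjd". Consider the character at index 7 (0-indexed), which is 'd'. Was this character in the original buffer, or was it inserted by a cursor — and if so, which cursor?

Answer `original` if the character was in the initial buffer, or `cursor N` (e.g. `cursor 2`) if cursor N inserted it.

Answer: cursor 2

Derivation:
After op 1 (insert('n')): buffer="arnunjn" (len 7), cursors c1@3 c2@7, authorship ..1...2
After op 2 (delete): buffer="arunj" (len 5), cursors c1@2 c2@5, authorship .....
After op 3 (add_cursor(1)): buffer="arunj" (len 5), cursors c3@1 c1@2 c2@5, authorship .....
After op 4 (insert('d')): buffer="adrdunjd" (len 8), cursors c3@2 c1@4 c2@8, authorship .3.1...2
Authorship (.=original, N=cursor N): . 3 . 1 . . . 2
Index 7: author = 2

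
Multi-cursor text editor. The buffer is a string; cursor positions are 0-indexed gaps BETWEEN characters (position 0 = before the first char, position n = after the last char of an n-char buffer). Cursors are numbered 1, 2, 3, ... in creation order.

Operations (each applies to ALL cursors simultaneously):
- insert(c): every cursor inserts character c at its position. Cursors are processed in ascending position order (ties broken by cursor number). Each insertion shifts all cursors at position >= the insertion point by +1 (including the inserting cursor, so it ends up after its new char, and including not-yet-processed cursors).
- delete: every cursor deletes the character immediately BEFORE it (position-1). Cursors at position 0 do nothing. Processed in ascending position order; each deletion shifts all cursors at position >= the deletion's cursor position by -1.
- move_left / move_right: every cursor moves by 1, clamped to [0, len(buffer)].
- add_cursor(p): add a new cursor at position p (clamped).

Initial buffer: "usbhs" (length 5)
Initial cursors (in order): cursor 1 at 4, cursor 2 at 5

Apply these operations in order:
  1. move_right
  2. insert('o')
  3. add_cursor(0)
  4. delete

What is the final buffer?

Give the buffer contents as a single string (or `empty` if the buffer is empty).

After op 1 (move_right): buffer="usbhs" (len 5), cursors c1@5 c2@5, authorship .....
After op 2 (insert('o')): buffer="usbhsoo" (len 7), cursors c1@7 c2@7, authorship .....12
After op 3 (add_cursor(0)): buffer="usbhsoo" (len 7), cursors c3@0 c1@7 c2@7, authorship .....12
After op 4 (delete): buffer="usbhs" (len 5), cursors c3@0 c1@5 c2@5, authorship .....

Answer: usbhs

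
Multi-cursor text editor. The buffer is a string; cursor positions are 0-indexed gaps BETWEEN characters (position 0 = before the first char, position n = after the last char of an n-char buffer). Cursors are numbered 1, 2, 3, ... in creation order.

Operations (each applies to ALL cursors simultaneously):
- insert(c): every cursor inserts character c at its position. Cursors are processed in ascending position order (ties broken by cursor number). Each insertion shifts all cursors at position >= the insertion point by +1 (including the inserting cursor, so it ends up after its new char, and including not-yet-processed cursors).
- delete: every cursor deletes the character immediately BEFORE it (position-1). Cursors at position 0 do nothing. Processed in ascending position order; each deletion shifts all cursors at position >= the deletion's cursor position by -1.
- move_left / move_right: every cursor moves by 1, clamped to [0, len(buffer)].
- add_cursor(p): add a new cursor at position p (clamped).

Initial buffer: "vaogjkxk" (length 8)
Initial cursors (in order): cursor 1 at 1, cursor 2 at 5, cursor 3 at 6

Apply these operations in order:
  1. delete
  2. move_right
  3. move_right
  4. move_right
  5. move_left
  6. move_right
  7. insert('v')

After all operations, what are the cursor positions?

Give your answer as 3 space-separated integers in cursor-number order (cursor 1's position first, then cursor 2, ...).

Answer: 4 8 8

Derivation:
After op 1 (delete): buffer="aogxk" (len 5), cursors c1@0 c2@3 c3@3, authorship .....
After op 2 (move_right): buffer="aogxk" (len 5), cursors c1@1 c2@4 c3@4, authorship .....
After op 3 (move_right): buffer="aogxk" (len 5), cursors c1@2 c2@5 c3@5, authorship .....
After op 4 (move_right): buffer="aogxk" (len 5), cursors c1@3 c2@5 c3@5, authorship .....
After op 5 (move_left): buffer="aogxk" (len 5), cursors c1@2 c2@4 c3@4, authorship .....
After op 6 (move_right): buffer="aogxk" (len 5), cursors c1@3 c2@5 c3@5, authorship .....
After op 7 (insert('v')): buffer="aogvxkvv" (len 8), cursors c1@4 c2@8 c3@8, authorship ...1..23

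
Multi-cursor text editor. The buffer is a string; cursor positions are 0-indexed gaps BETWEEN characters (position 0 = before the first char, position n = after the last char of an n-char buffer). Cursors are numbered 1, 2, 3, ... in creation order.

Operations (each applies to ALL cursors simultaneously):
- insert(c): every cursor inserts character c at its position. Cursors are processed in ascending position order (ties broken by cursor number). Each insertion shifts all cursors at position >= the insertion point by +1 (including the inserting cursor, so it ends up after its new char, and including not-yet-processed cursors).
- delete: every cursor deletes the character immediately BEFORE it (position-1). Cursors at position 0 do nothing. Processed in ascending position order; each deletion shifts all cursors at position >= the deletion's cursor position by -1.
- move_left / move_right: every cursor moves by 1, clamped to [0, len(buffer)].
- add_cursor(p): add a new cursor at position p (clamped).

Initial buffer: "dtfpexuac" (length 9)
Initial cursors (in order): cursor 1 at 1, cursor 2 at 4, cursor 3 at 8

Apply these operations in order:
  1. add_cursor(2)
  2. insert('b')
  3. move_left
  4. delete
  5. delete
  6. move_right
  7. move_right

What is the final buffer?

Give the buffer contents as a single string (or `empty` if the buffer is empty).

Answer: bbexbc

Derivation:
After op 1 (add_cursor(2)): buffer="dtfpexuac" (len 9), cursors c1@1 c4@2 c2@4 c3@8, authorship .........
After op 2 (insert('b')): buffer="dbtbfpbexuabc" (len 13), cursors c1@2 c4@4 c2@7 c3@12, authorship .1.4..2....3.
After op 3 (move_left): buffer="dbtbfpbexuabc" (len 13), cursors c1@1 c4@3 c2@6 c3@11, authorship .1.4..2....3.
After op 4 (delete): buffer="bbfbexubc" (len 9), cursors c1@0 c4@1 c2@3 c3@7, authorship 14.2...3.
After op 5 (delete): buffer="bbexbc" (len 6), cursors c1@0 c4@0 c2@1 c3@4, authorship 42..3.
After op 6 (move_right): buffer="bbexbc" (len 6), cursors c1@1 c4@1 c2@2 c3@5, authorship 42..3.
After op 7 (move_right): buffer="bbexbc" (len 6), cursors c1@2 c4@2 c2@3 c3@6, authorship 42..3.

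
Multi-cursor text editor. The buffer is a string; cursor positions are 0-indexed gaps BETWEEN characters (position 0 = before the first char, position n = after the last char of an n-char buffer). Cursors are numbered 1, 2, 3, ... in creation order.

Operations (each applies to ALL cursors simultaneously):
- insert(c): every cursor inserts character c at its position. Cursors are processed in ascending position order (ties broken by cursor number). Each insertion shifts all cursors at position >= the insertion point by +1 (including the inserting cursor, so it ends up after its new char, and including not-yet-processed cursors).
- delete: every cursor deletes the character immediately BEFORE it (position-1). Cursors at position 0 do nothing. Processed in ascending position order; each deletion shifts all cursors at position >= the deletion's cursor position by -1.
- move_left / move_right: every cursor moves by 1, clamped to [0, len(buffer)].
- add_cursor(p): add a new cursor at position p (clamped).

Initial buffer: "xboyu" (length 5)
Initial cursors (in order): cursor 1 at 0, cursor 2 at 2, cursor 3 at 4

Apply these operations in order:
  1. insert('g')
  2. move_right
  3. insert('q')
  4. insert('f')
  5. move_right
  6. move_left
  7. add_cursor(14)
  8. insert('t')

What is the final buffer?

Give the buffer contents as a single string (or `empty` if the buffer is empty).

After op 1 (insert('g')): buffer="gxbgoygu" (len 8), cursors c1@1 c2@4 c3@7, authorship 1..2..3.
After op 2 (move_right): buffer="gxbgoygu" (len 8), cursors c1@2 c2@5 c3@8, authorship 1..2..3.
After op 3 (insert('q')): buffer="gxqbgoqyguq" (len 11), cursors c1@3 c2@7 c3@11, authorship 1.1.2.2.3.3
After op 4 (insert('f')): buffer="gxqfbgoqfyguqf" (len 14), cursors c1@4 c2@9 c3@14, authorship 1.11.2.22.3.33
After op 5 (move_right): buffer="gxqfbgoqfyguqf" (len 14), cursors c1@5 c2@10 c3@14, authorship 1.11.2.22.3.33
After op 6 (move_left): buffer="gxqfbgoqfyguqf" (len 14), cursors c1@4 c2@9 c3@13, authorship 1.11.2.22.3.33
After op 7 (add_cursor(14)): buffer="gxqfbgoqfyguqf" (len 14), cursors c1@4 c2@9 c3@13 c4@14, authorship 1.11.2.22.3.33
After op 8 (insert('t')): buffer="gxqftbgoqftyguqtft" (len 18), cursors c1@5 c2@11 c3@16 c4@18, authorship 1.111.2.222.3.3334

Answer: gxqftbgoqftyguqtft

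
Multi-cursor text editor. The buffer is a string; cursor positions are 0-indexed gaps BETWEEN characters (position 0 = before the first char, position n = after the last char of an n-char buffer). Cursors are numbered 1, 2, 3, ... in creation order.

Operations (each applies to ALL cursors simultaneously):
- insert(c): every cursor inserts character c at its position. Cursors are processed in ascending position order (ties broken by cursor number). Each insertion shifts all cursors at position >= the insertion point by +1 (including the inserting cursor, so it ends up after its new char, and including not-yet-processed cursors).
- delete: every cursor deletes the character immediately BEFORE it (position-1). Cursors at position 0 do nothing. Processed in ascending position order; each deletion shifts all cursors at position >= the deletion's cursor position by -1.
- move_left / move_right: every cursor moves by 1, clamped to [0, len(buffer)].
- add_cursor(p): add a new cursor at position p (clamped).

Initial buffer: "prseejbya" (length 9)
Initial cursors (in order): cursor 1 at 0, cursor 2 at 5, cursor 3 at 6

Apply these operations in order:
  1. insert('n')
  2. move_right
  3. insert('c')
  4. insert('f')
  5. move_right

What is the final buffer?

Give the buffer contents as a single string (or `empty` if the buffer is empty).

Answer: npcfrseenjcfnbcfya

Derivation:
After op 1 (insert('n')): buffer="nprseenjnbya" (len 12), cursors c1@1 c2@7 c3@9, authorship 1.....2.3...
After op 2 (move_right): buffer="nprseenjnbya" (len 12), cursors c1@2 c2@8 c3@10, authorship 1.....2.3...
After op 3 (insert('c')): buffer="npcrseenjcnbcya" (len 15), cursors c1@3 c2@10 c3@13, authorship 1.1....2.23.3..
After op 4 (insert('f')): buffer="npcfrseenjcfnbcfya" (len 18), cursors c1@4 c2@12 c3@16, authorship 1.11....2.223.33..
After op 5 (move_right): buffer="npcfrseenjcfnbcfya" (len 18), cursors c1@5 c2@13 c3@17, authorship 1.11....2.223.33..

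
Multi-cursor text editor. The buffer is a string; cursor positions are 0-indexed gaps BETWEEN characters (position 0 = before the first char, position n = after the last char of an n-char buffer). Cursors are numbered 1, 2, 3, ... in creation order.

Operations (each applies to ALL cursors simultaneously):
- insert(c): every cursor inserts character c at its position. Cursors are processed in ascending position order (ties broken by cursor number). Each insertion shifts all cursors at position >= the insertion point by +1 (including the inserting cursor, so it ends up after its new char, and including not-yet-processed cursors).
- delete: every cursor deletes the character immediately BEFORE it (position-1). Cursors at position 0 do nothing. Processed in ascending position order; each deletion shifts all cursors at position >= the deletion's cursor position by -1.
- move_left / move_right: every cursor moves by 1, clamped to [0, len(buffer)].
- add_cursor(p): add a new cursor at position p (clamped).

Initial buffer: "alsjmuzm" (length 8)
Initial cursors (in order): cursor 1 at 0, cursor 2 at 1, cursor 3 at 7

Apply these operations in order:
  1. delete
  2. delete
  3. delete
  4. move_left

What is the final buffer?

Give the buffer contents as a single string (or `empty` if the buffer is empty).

After op 1 (delete): buffer="lsjmum" (len 6), cursors c1@0 c2@0 c3@5, authorship ......
After op 2 (delete): buffer="lsjmm" (len 5), cursors c1@0 c2@0 c3@4, authorship .....
After op 3 (delete): buffer="lsjm" (len 4), cursors c1@0 c2@0 c3@3, authorship ....
After op 4 (move_left): buffer="lsjm" (len 4), cursors c1@0 c2@0 c3@2, authorship ....

Answer: lsjm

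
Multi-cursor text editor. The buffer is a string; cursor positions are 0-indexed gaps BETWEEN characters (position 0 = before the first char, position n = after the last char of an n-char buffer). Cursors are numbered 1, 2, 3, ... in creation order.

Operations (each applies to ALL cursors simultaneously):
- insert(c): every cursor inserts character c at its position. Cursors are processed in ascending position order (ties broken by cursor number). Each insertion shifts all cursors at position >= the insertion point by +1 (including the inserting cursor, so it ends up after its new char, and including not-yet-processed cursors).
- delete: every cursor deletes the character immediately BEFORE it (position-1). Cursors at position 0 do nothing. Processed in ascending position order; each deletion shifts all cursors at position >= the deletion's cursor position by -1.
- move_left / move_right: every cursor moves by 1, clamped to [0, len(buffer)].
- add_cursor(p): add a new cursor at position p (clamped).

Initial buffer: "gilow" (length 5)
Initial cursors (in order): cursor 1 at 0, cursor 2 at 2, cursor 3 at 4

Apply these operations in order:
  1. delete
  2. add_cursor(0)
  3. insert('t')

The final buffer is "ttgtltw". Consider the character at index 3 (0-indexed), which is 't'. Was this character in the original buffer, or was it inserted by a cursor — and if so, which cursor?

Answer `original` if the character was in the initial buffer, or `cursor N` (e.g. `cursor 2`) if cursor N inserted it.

After op 1 (delete): buffer="glw" (len 3), cursors c1@0 c2@1 c3@2, authorship ...
After op 2 (add_cursor(0)): buffer="glw" (len 3), cursors c1@0 c4@0 c2@1 c3@2, authorship ...
After op 3 (insert('t')): buffer="ttgtltw" (len 7), cursors c1@2 c4@2 c2@4 c3@6, authorship 14.2.3.
Authorship (.=original, N=cursor N): 1 4 . 2 . 3 .
Index 3: author = 2

Answer: cursor 2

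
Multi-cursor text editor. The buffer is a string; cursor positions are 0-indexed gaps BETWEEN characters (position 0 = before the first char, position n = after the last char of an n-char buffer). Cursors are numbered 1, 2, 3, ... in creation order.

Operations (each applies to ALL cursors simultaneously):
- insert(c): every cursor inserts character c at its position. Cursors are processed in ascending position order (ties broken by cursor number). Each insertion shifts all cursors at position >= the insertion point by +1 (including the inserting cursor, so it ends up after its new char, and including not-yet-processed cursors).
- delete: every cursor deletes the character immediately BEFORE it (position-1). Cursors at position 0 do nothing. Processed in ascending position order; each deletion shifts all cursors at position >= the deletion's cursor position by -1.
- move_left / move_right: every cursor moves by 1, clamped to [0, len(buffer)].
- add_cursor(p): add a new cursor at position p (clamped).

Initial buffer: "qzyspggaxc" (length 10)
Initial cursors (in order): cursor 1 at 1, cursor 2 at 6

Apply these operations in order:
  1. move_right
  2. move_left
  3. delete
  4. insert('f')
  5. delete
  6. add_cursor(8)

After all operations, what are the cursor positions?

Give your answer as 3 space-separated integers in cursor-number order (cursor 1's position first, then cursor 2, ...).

After op 1 (move_right): buffer="qzyspggaxc" (len 10), cursors c1@2 c2@7, authorship ..........
After op 2 (move_left): buffer="qzyspggaxc" (len 10), cursors c1@1 c2@6, authorship ..........
After op 3 (delete): buffer="zyspgaxc" (len 8), cursors c1@0 c2@4, authorship ........
After op 4 (insert('f')): buffer="fzyspfgaxc" (len 10), cursors c1@1 c2@6, authorship 1....2....
After op 5 (delete): buffer="zyspgaxc" (len 8), cursors c1@0 c2@4, authorship ........
After op 6 (add_cursor(8)): buffer="zyspgaxc" (len 8), cursors c1@0 c2@4 c3@8, authorship ........

Answer: 0 4 8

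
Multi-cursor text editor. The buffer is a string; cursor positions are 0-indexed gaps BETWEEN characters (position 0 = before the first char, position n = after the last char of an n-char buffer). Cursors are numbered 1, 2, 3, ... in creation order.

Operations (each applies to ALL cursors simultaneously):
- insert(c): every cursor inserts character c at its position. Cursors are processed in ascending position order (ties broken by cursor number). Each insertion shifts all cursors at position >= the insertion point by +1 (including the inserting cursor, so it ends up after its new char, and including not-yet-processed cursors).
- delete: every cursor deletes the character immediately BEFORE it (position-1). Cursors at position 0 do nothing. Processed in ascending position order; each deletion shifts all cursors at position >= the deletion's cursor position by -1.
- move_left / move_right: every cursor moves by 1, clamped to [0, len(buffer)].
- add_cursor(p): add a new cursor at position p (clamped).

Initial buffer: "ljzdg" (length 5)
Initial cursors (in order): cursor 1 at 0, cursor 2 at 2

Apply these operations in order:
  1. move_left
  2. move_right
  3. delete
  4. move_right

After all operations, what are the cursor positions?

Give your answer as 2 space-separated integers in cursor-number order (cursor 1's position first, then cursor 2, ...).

After op 1 (move_left): buffer="ljzdg" (len 5), cursors c1@0 c2@1, authorship .....
After op 2 (move_right): buffer="ljzdg" (len 5), cursors c1@1 c2@2, authorship .....
After op 3 (delete): buffer="zdg" (len 3), cursors c1@0 c2@0, authorship ...
After op 4 (move_right): buffer="zdg" (len 3), cursors c1@1 c2@1, authorship ...

Answer: 1 1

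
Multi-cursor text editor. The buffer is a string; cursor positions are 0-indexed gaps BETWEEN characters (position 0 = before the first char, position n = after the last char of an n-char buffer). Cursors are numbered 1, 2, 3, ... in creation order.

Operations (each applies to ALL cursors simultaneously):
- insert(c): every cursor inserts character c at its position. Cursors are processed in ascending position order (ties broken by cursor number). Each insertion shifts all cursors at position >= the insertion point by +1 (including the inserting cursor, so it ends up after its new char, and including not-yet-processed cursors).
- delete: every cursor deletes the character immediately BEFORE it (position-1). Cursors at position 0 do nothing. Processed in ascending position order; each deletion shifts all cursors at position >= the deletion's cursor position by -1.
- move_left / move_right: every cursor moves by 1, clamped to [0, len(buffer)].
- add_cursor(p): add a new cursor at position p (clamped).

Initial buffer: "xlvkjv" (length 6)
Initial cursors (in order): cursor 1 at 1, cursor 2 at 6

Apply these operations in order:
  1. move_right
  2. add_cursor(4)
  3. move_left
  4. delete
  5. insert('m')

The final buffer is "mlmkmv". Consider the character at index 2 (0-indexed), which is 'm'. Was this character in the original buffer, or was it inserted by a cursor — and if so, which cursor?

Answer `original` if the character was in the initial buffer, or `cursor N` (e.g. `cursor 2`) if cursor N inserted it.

After op 1 (move_right): buffer="xlvkjv" (len 6), cursors c1@2 c2@6, authorship ......
After op 2 (add_cursor(4)): buffer="xlvkjv" (len 6), cursors c1@2 c3@4 c2@6, authorship ......
After op 3 (move_left): buffer="xlvkjv" (len 6), cursors c1@1 c3@3 c2@5, authorship ......
After op 4 (delete): buffer="lkv" (len 3), cursors c1@0 c3@1 c2@2, authorship ...
After op 5 (insert('m')): buffer="mlmkmv" (len 6), cursors c1@1 c3@3 c2@5, authorship 1.3.2.
Authorship (.=original, N=cursor N): 1 . 3 . 2 .
Index 2: author = 3

Answer: cursor 3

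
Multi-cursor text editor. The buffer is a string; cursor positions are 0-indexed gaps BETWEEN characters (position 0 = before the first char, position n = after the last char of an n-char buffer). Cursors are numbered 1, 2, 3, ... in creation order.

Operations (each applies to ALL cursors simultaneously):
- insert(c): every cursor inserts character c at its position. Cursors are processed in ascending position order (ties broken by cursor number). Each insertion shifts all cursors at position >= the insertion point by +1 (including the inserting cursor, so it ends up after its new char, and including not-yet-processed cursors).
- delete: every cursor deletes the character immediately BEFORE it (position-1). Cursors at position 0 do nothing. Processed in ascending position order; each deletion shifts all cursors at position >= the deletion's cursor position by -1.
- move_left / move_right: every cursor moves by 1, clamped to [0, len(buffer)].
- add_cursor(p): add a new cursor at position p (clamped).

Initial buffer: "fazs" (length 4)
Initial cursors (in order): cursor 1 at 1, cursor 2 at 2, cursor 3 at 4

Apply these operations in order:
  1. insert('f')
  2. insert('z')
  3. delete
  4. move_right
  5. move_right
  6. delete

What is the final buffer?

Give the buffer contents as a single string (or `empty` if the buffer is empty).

After op 1 (insert('f')): buffer="ffafzsf" (len 7), cursors c1@2 c2@4 c3@7, authorship .1.2..3
After op 2 (insert('z')): buffer="ffzafzzsfz" (len 10), cursors c1@3 c2@6 c3@10, authorship .11.22..33
After op 3 (delete): buffer="ffafzsf" (len 7), cursors c1@2 c2@4 c3@7, authorship .1.2..3
After op 4 (move_right): buffer="ffafzsf" (len 7), cursors c1@3 c2@5 c3@7, authorship .1.2..3
After op 5 (move_right): buffer="ffafzsf" (len 7), cursors c1@4 c2@6 c3@7, authorship .1.2..3
After op 6 (delete): buffer="ffaz" (len 4), cursors c1@3 c2@4 c3@4, authorship .1..

Answer: ffaz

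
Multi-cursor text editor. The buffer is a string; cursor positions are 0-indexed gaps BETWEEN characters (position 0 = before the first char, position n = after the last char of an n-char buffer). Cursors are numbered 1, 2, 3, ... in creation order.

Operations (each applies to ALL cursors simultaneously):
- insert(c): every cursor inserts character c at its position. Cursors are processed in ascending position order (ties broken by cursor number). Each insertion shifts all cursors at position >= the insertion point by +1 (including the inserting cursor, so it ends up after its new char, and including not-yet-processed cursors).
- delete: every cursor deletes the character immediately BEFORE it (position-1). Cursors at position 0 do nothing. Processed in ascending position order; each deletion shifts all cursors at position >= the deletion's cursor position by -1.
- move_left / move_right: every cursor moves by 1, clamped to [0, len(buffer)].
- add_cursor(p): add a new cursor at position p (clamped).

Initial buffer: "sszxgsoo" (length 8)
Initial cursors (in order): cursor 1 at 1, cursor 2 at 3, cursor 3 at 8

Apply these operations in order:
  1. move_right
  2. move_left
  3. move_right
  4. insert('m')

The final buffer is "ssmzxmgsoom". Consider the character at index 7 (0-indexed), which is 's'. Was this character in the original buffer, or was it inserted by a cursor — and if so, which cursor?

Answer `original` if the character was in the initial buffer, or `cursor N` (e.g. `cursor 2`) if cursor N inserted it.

Answer: original

Derivation:
After op 1 (move_right): buffer="sszxgsoo" (len 8), cursors c1@2 c2@4 c3@8, authorship ........
After op 2 (move_left): buffer="sszxgsoo" (len 8), cursors c1@1 c2@3 c3@7, authorship ........
After op 3 (move_right): buffer="sszxgsoo" (len 8), cursors c1@2 c2@4 c3@8, authorship ........
After op 4 (insert('m')): buffer="ssmzxmgsoom" (len 11), cursors c1@3 c2@6 c3@11, authorship ..1..2....3
Authorship (.=original, N=cursor N): . . 1 . . 2 . . . . 3
Index 7: author = original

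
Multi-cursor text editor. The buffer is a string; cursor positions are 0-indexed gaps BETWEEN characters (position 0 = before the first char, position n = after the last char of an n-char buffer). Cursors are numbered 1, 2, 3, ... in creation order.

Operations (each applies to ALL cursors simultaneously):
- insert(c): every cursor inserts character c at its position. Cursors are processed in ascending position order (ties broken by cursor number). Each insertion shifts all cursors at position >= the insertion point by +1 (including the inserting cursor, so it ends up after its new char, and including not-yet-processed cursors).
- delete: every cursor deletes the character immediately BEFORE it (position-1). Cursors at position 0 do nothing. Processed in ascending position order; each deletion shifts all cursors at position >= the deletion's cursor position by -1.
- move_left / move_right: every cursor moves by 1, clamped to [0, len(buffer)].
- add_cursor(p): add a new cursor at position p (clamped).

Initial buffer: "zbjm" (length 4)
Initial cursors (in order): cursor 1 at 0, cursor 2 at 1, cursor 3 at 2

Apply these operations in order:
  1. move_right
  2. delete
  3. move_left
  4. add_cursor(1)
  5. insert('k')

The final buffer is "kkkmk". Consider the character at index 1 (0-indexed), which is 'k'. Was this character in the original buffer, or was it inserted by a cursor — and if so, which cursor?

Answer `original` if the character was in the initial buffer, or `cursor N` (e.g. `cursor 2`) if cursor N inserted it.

Answer: cursor 2

Derivation:
After op 1 (move_right): buffer="zbjm" (len 4), cursors c1@1 c2@2 c3@3, authorship ....
After op 2 (delete): buffer="m" (len 1), cursors c1@0 c2@0 c3@0, authorship .
After op 3 (move_left): buffer="m" (len 1), cursors c1@0 c2@0 c3@0, authorship .
After op 4 (add_cursor(1)): buffer="m" (len 1), cursors c1@0 c2@0 c3@0 c4@1, authorship .
After op 5 (insert('k')): buffer="kkkmk" (len 5), cursors c1@3 c2@3 c3@3 c4@5, authorship 123.4
Authorship (.=original, N=cursor N): 1 2 3 . 4
Index 1: author = 2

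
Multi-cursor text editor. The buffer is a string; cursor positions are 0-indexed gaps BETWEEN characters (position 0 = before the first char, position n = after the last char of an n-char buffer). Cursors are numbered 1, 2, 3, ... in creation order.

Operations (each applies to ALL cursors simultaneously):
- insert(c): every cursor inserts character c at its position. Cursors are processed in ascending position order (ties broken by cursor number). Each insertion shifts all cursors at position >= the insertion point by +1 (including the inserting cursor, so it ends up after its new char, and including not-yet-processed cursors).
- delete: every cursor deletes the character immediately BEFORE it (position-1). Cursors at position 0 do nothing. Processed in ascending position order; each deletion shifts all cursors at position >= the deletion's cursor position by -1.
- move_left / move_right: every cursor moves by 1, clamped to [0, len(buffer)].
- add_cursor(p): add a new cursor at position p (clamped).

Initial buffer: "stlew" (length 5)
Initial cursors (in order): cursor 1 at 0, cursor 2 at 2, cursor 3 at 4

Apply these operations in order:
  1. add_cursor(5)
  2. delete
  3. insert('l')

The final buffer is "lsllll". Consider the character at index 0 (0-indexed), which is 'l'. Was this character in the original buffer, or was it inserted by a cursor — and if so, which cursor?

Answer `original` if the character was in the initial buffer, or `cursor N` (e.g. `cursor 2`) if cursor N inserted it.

After op 1 (add_cursor(5)): buffer="stlew" (len 5), cursors c1@0 c2@2 c3@4 c4@5, authorship .....
After op 2 (delete): buffer="sl" (len 2), cursors c1@0 c2@1 c3@2 c4@2, authorship ..
After op 3 (insert('l')): buffer="lsllll" (len 6), cursors c1@1 c2@3 c3@6 c4@6, authorship 1.2.34
Authorship (.=original, N=cursor N): 1 . 2 . 3 4
Index 0: author = 1

Answer: cursor 1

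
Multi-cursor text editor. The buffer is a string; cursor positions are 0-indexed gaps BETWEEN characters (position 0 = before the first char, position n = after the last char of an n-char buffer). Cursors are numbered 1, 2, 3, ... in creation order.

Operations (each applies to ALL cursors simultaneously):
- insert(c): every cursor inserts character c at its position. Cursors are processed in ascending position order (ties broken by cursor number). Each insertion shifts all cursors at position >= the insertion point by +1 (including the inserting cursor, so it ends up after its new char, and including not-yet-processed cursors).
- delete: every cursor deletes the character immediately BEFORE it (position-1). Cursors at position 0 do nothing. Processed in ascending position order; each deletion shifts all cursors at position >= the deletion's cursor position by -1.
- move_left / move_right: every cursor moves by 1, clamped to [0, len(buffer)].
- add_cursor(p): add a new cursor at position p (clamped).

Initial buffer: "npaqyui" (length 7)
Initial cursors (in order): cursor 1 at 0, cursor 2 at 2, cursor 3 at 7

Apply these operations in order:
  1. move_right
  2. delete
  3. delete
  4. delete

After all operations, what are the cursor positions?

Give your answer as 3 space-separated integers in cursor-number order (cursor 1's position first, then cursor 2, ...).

After op 1 (move_right): buffer="npaqyui" (len 7), cursors c1@1 c2@3 c3@7, authorship .......
After op 2 (delete): buffer="pqyu" (len 4), cursors c1@0 c2@1 c3@4, authorship ....
After op 3 (delete): buffer="qy" (len 2), cursors c1@0 c2@0 c3@2, authorship ..
After op 4 (delete): buffer="q" (len 1), cursors c1@0 c2@0 c3@1, authorship .

Answer: 0 0 1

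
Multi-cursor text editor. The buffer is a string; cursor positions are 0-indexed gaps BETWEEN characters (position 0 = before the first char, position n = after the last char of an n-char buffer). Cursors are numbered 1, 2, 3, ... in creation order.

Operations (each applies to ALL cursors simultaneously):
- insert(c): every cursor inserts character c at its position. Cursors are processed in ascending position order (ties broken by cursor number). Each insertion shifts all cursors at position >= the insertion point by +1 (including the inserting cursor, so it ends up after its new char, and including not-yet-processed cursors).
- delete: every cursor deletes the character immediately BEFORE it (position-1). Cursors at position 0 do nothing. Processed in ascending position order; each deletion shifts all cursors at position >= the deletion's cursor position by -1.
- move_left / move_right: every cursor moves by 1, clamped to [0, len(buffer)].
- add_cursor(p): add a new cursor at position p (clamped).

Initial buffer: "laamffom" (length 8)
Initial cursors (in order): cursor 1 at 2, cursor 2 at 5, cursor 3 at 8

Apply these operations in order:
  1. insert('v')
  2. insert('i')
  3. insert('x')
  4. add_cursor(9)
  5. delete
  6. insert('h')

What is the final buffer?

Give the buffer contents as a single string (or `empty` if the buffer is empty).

Answer: lavihamfhihfomvih

Derivation:
After op 1 (insert('v')): buffer="lavamfvfomv" (len 11), cursors c1@3 c2@7 c3@11, authorship ..1...2...3
After op 2 (insert('i')): buffer="laviamfvifomvi" (len 14), cursors c1@4 c2@9 c3@14, authorship ..11...22...33
After op 3 (insert('x')): buffer="lavixamfvixfomvix" (len 17), cursors c1@5 c2@11 c3@17, authorship ..111...222...333
After op 4 (add_cursor(9)): buffer="lavixamfvixfomvix" (len 17), cursors c1@5 c4@9 c2@11 c3@17, authorship ..111...222...333
After op 5 (delete): buffer="laviamfifomvi" (len 13), cursors c1@4 c4@7 c2@8 c3@13, authorship ..11...2...33
After op 6 (insert('h')): buffer="lavihamfhihfomvih" (len 17), cursors c1@5 c4@9 c2@11 c3@17, authorship ..111...422...333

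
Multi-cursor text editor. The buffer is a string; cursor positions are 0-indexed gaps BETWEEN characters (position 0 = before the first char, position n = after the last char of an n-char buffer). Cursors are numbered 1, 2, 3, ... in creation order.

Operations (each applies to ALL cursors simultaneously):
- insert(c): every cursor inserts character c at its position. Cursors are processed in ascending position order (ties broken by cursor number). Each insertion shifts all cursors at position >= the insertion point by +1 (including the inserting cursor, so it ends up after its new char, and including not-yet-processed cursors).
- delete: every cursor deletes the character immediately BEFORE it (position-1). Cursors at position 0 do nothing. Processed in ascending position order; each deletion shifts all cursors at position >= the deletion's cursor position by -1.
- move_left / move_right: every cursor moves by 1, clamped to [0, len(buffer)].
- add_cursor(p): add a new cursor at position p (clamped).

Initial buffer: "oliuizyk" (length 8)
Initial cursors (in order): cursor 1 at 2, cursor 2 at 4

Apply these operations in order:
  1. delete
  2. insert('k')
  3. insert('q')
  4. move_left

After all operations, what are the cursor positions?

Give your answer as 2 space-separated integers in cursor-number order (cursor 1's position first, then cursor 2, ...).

Answer: 2 5

Derivation:
After op 1 (delete): buffer="oiizyk" (len 6), cursors c1@1 c2@2, authorship ......
After op 2 (insert('k')): buffer="okikizyk" (len 8), cursors c1@2 c2@4, authorship .1.2....
After op 3 (insert('q')): buffer="okqikqizyk" (len 10), cursors c1@3 c2@6, authorship .11.22....
After op 4 (move_left): buffer="okqikqizyk" (len 10), cursors c1@2 c2@5, authorship .11.22....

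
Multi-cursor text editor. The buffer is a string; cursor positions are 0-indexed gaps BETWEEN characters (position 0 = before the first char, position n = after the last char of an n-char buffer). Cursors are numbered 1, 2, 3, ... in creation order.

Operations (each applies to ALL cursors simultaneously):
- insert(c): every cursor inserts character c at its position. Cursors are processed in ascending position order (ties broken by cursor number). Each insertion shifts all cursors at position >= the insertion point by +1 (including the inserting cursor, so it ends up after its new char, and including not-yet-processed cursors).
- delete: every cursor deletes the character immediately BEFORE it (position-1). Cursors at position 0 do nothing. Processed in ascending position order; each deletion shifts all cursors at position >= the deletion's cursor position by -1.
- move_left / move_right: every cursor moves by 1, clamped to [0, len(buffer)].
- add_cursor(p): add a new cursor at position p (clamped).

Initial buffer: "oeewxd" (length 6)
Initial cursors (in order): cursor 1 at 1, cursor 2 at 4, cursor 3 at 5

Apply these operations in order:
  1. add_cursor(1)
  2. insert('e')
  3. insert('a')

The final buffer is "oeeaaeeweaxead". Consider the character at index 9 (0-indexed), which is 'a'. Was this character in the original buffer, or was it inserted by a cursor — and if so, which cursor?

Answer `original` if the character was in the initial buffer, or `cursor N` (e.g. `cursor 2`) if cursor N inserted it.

After op 1 (add_cursor(1)): buffer="oeewxd" (len 6), cursors c1@1 c4@1 c2@4 c3@5, authorship ......
After op 2 (insert('e')): buffer="oeeeewexed" (len 10), cursors c1@3 c4@3 c2@7 c3@9, authorship .14...2.3.
After op 3 (insert('a')): buffer="oeeaaeeweaxead" (len 14), cursors c1@5 c4@5 c2@10 c3@13, authorship .1414...22.33.
Authorship (.=original, N=cursor N): . 1 4 1 4 . . . 2 2 . 3 3 .
Index 9: author = 2

Answer: cursor 2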